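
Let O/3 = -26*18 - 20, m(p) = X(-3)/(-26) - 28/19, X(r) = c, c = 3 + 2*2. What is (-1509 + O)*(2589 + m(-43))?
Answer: -3799806165/494 ≈ -7.6919e+6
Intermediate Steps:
c = 7 (c = 3 + 4 = 7)
X(r) = 7
m(p) = -861/494 (m(p) = 7/(-26) - 28/19 = 7*(-1/26) - 28*1/19 = -7/26 - 28/19 = -861/494)
O = -1464 (O = 3*(-26*18 - 20) = 3*(-468 - 20) = 3*(-488) = -1464)
(-1509 + O)*(2589 + m(-43)) = (-1509 - 1464)*(2589 - 861/494) = -2973*1278105/494 = -3799806165/494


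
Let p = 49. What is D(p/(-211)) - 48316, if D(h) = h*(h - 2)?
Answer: -2151053557/44521 ≈ -48316.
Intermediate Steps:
D(h) = h*(-2 + h)
D(p/(-211)) - 48316 = (49/(-211))*(-2 + 49/(-211)) - 48316 = (49*(-1/211))*(-2 + 49*(-1/211)) - 48316 = -49*(-2 - 49/211)/211 - 48316 = -49/211*(-471/211) - 48316 = 23079/44521 - 48316 = -2151053557/44521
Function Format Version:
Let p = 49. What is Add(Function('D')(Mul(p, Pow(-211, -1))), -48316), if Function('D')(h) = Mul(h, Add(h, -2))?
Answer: Rational(-2151053557, 44521) ≈ -48316.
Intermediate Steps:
Function('D')(h) = Mul(h, Add(-2, h))
Add(Function('D')(Mul(p, Pow(-211, -1))), -48316) = Add(Mul(Mul(49, Pow(-211, -1)), Add(-2, Mul(49, Pow(-211, -1)))), -48316) = Add(Mul(Mul(49, Rational(-1, 211)), Add(-2, Mul(49, Rational(-1, 211)))), -48316) = Add(Mul(Rational(-49, 211), Add(-2, Rational(-49, 211))), -48316) = Add(Mul(Rational(-49, 211), Rational(-471, 211)), -48316) = Add(Rational(23079, 44521), -48316) = Rational(-2151053557, 44521)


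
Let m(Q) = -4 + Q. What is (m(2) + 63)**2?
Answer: 3721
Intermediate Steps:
(m(2) + 63)**2 = ((-4 + 2) + 63)**2 = (-2 + 63)**2 = 61**2 = 3721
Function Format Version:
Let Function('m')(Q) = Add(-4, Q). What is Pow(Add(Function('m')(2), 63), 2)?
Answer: 3721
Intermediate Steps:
Pow(Add(Function('m')(2), 63), 2) = Pow(Add(Add(-4, 2), 63), 2) = Pow(Add(-2, 63), 2) = Pow(61, 2) = 3721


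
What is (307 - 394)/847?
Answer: -87/847 ≈ -0.10272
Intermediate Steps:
(307 - 394)/847 = -87*1/847 = -87/847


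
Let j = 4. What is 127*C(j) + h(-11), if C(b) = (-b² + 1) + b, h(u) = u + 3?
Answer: -1405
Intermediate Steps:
h(u) = 3 + u
C(b) = 1 + b - b² (C(b) = (1 - b²) + b = 1 + b - b²)
127*C(j) + h(-11) = 127*(1 + 4 - 1*4²) + (3 - 11) = 127*(1 + 4 - 1*16) - 8 = 127*(1 + 4 - 16) - 8 = 127*(-11) - 8 = -1397 - 8 = -1405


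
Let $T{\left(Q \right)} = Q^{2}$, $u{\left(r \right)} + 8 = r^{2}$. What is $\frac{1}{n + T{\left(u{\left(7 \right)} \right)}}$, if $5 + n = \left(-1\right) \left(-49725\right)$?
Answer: $\frac{1}{51401} \approx 1.9455 \cdot 10^{-5}$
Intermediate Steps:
$u{\left(r \right)} = -8 + r^{2}$
$n = 49720$ ($n = -5 - -49725 = -5 + 49725 = 49720$)
$\frac{1}{n + T{\left(u{\left(7 \right)} \right)}} = \frac{1}{49720 + \left(-8 + 7^{2}\right)^{2}} = \frac{1}{49720 + \left(-8 + 49\right)^{2}} = \frac{1}{49720 + 41^{2}} = \frac{1}{49720 + 1681} = \frac{1}{51401}$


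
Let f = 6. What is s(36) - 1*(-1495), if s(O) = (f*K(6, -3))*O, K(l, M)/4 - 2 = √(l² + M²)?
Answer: 3223 + 2592*√5 ≈ 9018.9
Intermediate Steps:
K(l, M) = 8 + 4*√(M² + l²) (K(l, M) = 8 + 4*√(l² + M²) = 8 + 4*√(M² + l²))
s(O) = O*(48 + 72*√5) (s(O) = (6*(8 + 4*√((-3)² + 6²)))*O = (6*(8 + 4*√(9 + 36)))*O = (6*(8 + 4*√45))*O = (6*(8 + 4*(3*√5)))*O = (6*(8 + 12*√5))*O = (48 + 72*√5)*O = O*(48 + 72*√5))
s(36) - 1*(-1495) = 24*36*(2 + 3*√5) - 1*(-1495) = (1728 + 2592*√5) + 1495 = 3223 + 2592*√5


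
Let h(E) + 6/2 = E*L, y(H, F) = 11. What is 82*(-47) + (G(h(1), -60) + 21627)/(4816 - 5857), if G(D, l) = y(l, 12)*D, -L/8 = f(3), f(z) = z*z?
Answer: -1344272/347 ≈ -3874.0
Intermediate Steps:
f(z) = z²
L = -72 (L = -8*3² = -8*9 = -72)
h(E) = -3 - 72*E (h(E) = -3 + E*(-72) = -3 - 72*E)
G(D, l) = 11*D
82*(-47) + (G(h(1), -60) + 21627)/(4816 - 5857) = 82*(-47) + (11*(-3 - 72*1) + 21627)/(4816 - 5857) = -3854 + (11*(-3 - 72) + 21627)/(-1041) = -3854 + (11*(-75) + 21627)*(-1/1041) = -3854 + (-825 + 21627)*(-1/1041) = -3854 + 20802*(-1/1041) = -3854 - 6934/347 = -1344272/347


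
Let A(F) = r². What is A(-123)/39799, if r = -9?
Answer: 81/39799 ≈ 0.0020352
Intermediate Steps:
A(F) = 81 (A(F) = (-9)² = 81)
A(-123)/39799 = 81/39799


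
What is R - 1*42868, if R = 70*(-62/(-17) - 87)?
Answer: -827946/17 ≈ -48703.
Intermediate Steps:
R = -99190/17 (R = 70*(-62*(-1/17) - 87) = 70*(62/17 - 87) = 70*(-1417/17) = -99190/17 ≈ -5834.7)
R - 1*42868 = -99190/17 - 1*42868 = -99190/17 - 42868 = -827946/17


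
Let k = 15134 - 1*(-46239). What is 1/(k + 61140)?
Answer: 1/122513 ≈ 8.1624e-6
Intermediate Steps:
k = 61373 (k = 15134 + 46239 = 61373)
1/(k + 61140) = 1/(61373 + 61140) = 1/122513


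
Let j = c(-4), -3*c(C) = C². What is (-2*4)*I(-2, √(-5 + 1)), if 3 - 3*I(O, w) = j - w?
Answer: -200/9 - 16*I/3 ≈ -22.222 - 5.3333*I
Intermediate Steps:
c(C) = -C²/3
j = -16/3 (j = -⅓*(-4)² = -⅓*16 = -16/3 ≈ -5.3333)
I(O, w) = 25/9 + w/3 (I(O, w) = 1 - (-16/3 - w)/3 = 1 + (16/9 + w/3) = 25/9 + w/3)
(-2*4)*I(-2, √(-5 + 1)) = (-2*4)*(25/9 + √(-5 + 1)/3) = -8*(25/9 + √(-4)/3) = -8*(25/9 + (2*I)/3) = -8*(25/9 + 2*I/3) = -200/9 - 16*I/3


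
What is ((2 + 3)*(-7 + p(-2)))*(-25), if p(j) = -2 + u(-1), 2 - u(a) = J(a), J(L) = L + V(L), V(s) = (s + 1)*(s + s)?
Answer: 750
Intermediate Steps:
V(s) = 2*s*(1 + s) (V(s) = (1 + s)*(2*s) = 2*s*(1 + s))
J(L) = L + 2*L*(1 + L)
u(a) = 2 - a*(3 + 2*a)
p(j) = 1 (p(j) = -2 + (2 - 1*(-1) - 2*(-1)*(1 - 1)) = -2 + (2 + 1 - 2*(-1)*0) = -2 + (2 + 1 + 0) = -2 + 3 = 1)
((2 + 3)*(-7 + p(-2)))*(-25) = ((2 + 3)*(-7 + 1))*(-25) = (5*(-6))*(-25) = -30*(-25) = 750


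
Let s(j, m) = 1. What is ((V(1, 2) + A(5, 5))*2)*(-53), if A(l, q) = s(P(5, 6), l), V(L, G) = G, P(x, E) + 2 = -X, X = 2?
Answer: -318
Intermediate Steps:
P(x, E) = -4 (P(x, E) = -2 - 1*2 = -2 - 2 = -4)
A(l, q) = 1
((V(1, 2) + A(5, 5))*2)*(-53) = ((2 + 1)*2)*(-53) = (3*2)*(-53) = 6*(-53) = -318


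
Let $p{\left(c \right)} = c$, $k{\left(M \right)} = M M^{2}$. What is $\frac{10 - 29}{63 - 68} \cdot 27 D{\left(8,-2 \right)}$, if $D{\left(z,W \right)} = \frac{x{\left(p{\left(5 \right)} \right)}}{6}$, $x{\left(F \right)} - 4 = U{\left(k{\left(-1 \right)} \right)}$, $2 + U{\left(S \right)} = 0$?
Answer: $\frac{171}{5} \approx 34.2$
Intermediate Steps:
$k{\left(M \right)} = M^{3}$
$U{\left(S \right)} = -2$ ($U{\left(S \right)} = -2 + 0 = -2$)
$x{\left(F \right)} = 2$ ($x{\left(F \right)} = 4 - 2 = 2$)
$D{\left(z,W \right)} = \frac{1}{3}$ ($D{\left(z,W \right)} = \frac{2}{6} = 2 \cdot \frac{1}{6} = \frac{1}{3}$)
$\frac{10 - 29}{63 - 68} \cdot 27 D{\left(8,-2 \right)} = \frac{10 - 29}{63 - 68} \cdot 27 \cdot \frac{1}{3} = - \frac{19}{-5} \cdot 27 \cdot \frac{1}{3} = \left(-19\right) \left(- \frac{1}{5}\right) 27 \cdot \frac{1}{3} = \frac{19}{5} \cdot 27 \cdot \frac{1}{3} = \frac{513}{5} \cdot \frac{1}{3} = \frac{171}{5}$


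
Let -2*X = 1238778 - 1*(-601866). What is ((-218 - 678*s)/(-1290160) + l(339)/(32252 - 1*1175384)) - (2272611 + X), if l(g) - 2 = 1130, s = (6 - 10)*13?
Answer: -249298400785887977/184352897640 ≈ -1.3523e+6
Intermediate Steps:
s = -52 (s = -4*13 = -52)
l(g) = 1132 (l(g) = 2 + 1130 = 1132)
X = -920322 (X = -(1238778 - 1*(-601866))/2 = -(1238778 + 601866)/2 = -1/2*1840644 = -920322)
((-218 - 678*s)/(-1290160) + l(339)/(32252 - 1*1175384)) - (2272611 + X) = ((-218 - 678*(-52))/(-1290160) + 1132/(32252 - 1*1175384)) - (2272611 - 920322) = ((-218 + 35256)*(-1/1290160) + 1132/(32252 - 1175384)) - 1*1352289 = (35038*(-1/1290160) + 1132/(-1143132)) - 1352289 = (-17519/645080 + 1132*(-1/1143132)) - 1352289 = (-17519/645080 - 283/285783) - 1352289 = -5189190017/184352897640 - 1352289 = -249298400785887977/184352897640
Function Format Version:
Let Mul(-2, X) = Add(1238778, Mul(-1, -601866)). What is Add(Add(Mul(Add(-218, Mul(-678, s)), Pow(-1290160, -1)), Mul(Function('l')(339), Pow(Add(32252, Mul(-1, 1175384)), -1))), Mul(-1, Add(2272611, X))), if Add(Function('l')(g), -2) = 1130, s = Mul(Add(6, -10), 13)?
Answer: Rational(-249298400785887977, 184352897640) ≈ -1.3523e+6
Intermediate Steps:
s = -52 (s = Mul(-4, 13) = -52)
Function('l')(g) = 1132 (Function('l')(g) = Add(2, 1130) = 1132)
X = -920322 (X = Mul(Rational(-1, 2), Add(1238778, Mul(-1, -601866))) = Mul(Rational(-1, 2), Add(1238778, 601866)) = Mul(Rational(-1, 2), 1840644) = -920322)
Add(Add(Mul(Add(-218, Mul(-678, s)), Pow(-1290160, -1)), Mul(Function('l')(339), Pow(Add(32252, Mul(-1, 1175384)), -1))), Mul(-1, Add(2272611, X))) = Add(Add(Mul(Add(-218, Mul(-678, -52)), Pow(-1290160, -1)), Mul(1132, Pow(Add(32252, Mul(-1, 1175384)), -1))), Mul(-1, Add(2272611, -920322))) = Add(Add(Mul(Add(-218, 35256), Rational(-1, 1290160)), Mul(1132, Pow(Add(32252, -1175384), -1))), Mul(-1, 1352289)) = Add(Add(Mul(35038, Rational(-1, 1290160)), Mul(1132, Pow(-1143132, -1))), -1352289) = Add(Add(Rational(-17519, 645080), Mul(1132, Rational(-1, 1143132))), -1352289) = Add(Add(Rational(-17519, 645080), Rational(-283, 285783)), -1352289) = Add(Rational(-5189190017, 184352897640), -1352289) = Rational(-249298400785887977, 184352897640)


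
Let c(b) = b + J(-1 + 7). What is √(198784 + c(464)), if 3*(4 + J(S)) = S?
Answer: √199246 ≈ 446.37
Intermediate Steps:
J(S) = -4 + S/3
c(b) = -2 + b (c(b) = b + (-4 + (-1 + 7)/3) = b + (-4 + (⅓)*6) = b + (-4 + 2) = b - 2 = -2 + b)
√(198784 + c(464)) = √(198784 + (-2 + 464)) = √(198784 + 462) = √199246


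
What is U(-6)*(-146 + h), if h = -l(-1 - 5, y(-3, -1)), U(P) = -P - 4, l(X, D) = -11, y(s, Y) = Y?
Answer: -270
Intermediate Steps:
U(P) = -4 - P
h = 11 (h = -1*(-11) = 11)
U(-6)*(-146 + h) = (-4 - 1*(-6))*(-146 + 11) = (-4 + 6)*(-135) = 2*(-135) = -270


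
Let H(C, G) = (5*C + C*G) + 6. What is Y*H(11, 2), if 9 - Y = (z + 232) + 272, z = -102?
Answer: -32619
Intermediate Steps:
H(C, G) = 6 + 5*C + C*G
Y = -393 (Y = 9 - ((-102 + 232) + 272) = 9 - (130 + 272) = 9 - 1*402 = 9 - 402 = -393)
Y*H(11, 2) = -393*(6 + 5*11 + 11*2) = -393*(6 + 55 + 22) = -393*83 = -32619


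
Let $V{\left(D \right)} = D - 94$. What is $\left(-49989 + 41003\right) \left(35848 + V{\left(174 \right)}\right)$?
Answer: $-322849008$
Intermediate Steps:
$V{\left(D \right)} = -94 + D$
$\left(-49989 + 41003\right) \left(35848 + V{\left(174 \right)}\right) = \left(-49989 + 41003\right) \left(35848 + \left(-94 + 174\right)\right) = - 8986 \left(35848 + 80\right) = \left(-8986\right) 35928 = -322849008$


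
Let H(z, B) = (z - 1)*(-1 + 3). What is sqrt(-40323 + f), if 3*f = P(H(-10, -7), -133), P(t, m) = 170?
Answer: I*sqrt(362397)/3 ≈ 200.66*I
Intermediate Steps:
H(z, B) = -2 + 2*z (H(z, B) = (-1 + z)*2 = -2 + 2*z)
f = 170/3 (f = (1/3)*170 = 170/3 ≈ 56.667)
sqrt(-40323 + f) = sqrt(-40323 + 170/3) = sqrt(-120799/3) = I*sqrt(362397)/3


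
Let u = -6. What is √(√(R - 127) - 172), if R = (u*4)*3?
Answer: √(-172 + I*√199) ≈ 0.53736 + 13.126*I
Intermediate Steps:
R = -72 (R = -6*4*3 = -24*3 = -72)
√(√(R - 127) - 172) = √(√(-72 - 127) - 172) = √(√(-199) - 172) = √(I*√199 - 172) = √(-172 + I*√199)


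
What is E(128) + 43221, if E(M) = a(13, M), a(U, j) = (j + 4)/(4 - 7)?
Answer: 43177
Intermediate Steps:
a(U, j) = -4/3 - j/3 (a(U, j) = (4 + j)/(-3) = (4 + j)*(-1/3) = -4/3 - j/3)
E(M) = -4/3 - M/3
E(128) + 43221 = (-4/3 - 1/3*128) + 43221 = (-4/3 - 128/3) + 43221 = -44 + 43221 = 43177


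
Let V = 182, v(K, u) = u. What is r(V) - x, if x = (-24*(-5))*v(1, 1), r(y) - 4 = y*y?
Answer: 33008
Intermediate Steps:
r(y) = 4 + y² (r(y) = 4 + y*y = 4 + y²)
x = 120 (x = -24*(-5)*1 = 120*1 = 120)
r(V) - x = (4 + 182²) - 1*120 = (4 + 33124) - 120 = 33128 - 120 = 33008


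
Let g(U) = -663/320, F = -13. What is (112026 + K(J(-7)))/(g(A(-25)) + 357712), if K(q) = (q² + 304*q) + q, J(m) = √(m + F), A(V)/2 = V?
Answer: 35841920/114467177 + 195200*I*√5/114467177 ≈ 0.31312 + 0.0038132*I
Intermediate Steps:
A(V) = 2*V
J(m) = √(-13 + m) (J(m) = √(m - 13) = √(-13 + m))
g(U) = -663/320 (g(U) = -663*1/320 = -663/320)
K(q) = q² + 305*q
(112026 + K(J(-7)))/(g(A(-25)) + 357712) = (112026 + √(-13 - 7)*(305 + √(-13 - 7)))/(-663/320 + 357712) = (112026 + √(-20)*(305 + √(-20)))/(114467177/320) = (112026 + (2*I*√5)*(305 + 2*I*√5))*(320/114467177) = (112026 + 2*I*√5*(305 + 2*I*√5))*(320/114467177) = 35848320/114467177 + 640*I*√5*(305 + 2*I*√5)/114467177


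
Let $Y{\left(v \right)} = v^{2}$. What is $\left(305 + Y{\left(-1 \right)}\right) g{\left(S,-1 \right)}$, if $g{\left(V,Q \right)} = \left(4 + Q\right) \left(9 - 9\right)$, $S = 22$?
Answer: $0$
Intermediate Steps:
$g{\left(V,Q \right)} = 0$ ($g{\left(V,Q \right)} = \left(4 + Q\right) 0 = 0$)
$\left(305 + Y{\left(-1 \right)}\right) g{\left(S,-1 \right)} = \left(305 + \left(-1\right)^{2}\right) 0 = \left(305 + 1\right) 0 = 306 \cdot 0 = 0$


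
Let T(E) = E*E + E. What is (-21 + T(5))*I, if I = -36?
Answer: -324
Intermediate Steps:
T(E) = E + E² (T(E) = E² + E = E + E²)
(-21 + T(5))*I = (-21 + 5*(1 + 5))*(-36) = (-21 + 5*6)*(-36) = (-21 + 30)*(-36) = 9*(-36) = -324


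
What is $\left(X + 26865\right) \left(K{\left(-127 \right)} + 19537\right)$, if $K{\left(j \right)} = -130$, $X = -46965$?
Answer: $-390080700$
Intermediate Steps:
$\left(X + 26865\right) \left(K{\left(-127 \right)} + 19537\right) = \left(-46965 + 26865\right) \left(-130 + 19537\right) = \left(-20100\right) 19407 = -390080700$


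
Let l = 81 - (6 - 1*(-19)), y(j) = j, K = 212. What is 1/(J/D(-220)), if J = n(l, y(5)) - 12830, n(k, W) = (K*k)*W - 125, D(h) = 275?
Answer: 55/9281 ≈ 0.0059261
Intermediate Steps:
l = 56 (l = 81 - (6 + 19) = 81 - 1*25 = 81 - 25 = 56)
n(k, W) = -125 + 212*W*k (n(k, W) = (212*k)*W - 125 = 212*W*k - 125 = -125 + 212*W*k)
J = 46405 (J = (-125 + 212*5*56) - 12830 = (-125 + 59360) - 12830 = 59235 - 12830 = 46405)
1/(J/D(-220)) = 1/(46405/275) = 1/(46405*(1/275)) = 1/(9281/55) = 55/9281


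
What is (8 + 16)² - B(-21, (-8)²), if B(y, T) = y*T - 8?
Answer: 1928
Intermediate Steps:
B(y, T) = -8 + T*y (B(y, T) = T*y - 8 = -8 + T*y)
(8 + 16)² - B(-21, (-8)²) = (8 + 16)² - (-8 + (-8)²*(-21)) = 24² - (-8 + 64*(-21)) = 576 - (-8 - 1344) = 576 - 1*(-1352) = 576 + 1352 = 1928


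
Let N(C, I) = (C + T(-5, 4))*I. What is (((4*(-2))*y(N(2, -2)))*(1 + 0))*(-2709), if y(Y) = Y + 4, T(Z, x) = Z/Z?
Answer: -43344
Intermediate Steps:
T(Z, x) = 1
N(C, I) = I*(1 + C) (N(C, I) = (C + 1)*I = (1 + C)*I = I*(1 + C))
y(Y) = 4 + Y
(((4*(-2))*y(N(2, -2)))*(1 + 0))*(-2709) = (((4*(-2))*(4 - 2*(1 + 2)))*(1 + 0))*(-2709) = (-8*(4 - 2*3)*1)*(-2709) = (-8*(4 - 6)*1)*(-2709) = (-8*(-2)*1)*(-2709) = (16*1)*(-2709) = 16*(-2709) = -43344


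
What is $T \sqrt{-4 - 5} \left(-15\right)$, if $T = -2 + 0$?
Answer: $90 i \approx 90.0 i$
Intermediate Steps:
$T = -2$
$T \sqrt{-4 - 5} \left(-15\right) = - 2 \sqrt{-4 - 5} \left(-15\right) = - 2 \sqrt{-9} \left(-15\right) = - 2 \cdot 3 i \left(-15\right) = - 6 i \left(-15\right) = 90 i$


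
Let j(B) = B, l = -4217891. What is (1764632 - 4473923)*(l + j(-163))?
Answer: 11427935739714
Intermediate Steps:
(1764632 - 4473923)*(l + j(-163)) = (1764632 - 4473923)*(-4217891 - 163) = -2709291*(-4218054) = 11427935739714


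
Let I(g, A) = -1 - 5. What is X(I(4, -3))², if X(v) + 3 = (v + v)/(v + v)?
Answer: 4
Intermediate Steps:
I(g, A) = -6
X(v) = -2 (X(v) = -3 + (v + v)/(v + v) = -3 + (2*v)/((2*v)) = -3 + (2*v)*(1/(2*v)) = -3 + 1 = -2)
X(I(4, -3))² = (-2)² = 4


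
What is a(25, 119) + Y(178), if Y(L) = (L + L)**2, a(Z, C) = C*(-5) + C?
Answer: 126260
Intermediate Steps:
a(Z, C) = -4*C (a(Z, C) = -5*C + C = -4*C)
Y(L) = 4*L**2 (Y(L) = (2*L)**2 = 4*L**2)
a(25, 119) + Y(178) = -4*119 + 4*178**2 = -476 + 4*31684 = -476 + 126736 = 126260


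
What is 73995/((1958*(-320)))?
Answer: -14799/125312 ≈ -0.11810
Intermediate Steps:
73995/((1958*(-320))) = 73995/(-626560) = 73995*(-1/626560) = -14799/125312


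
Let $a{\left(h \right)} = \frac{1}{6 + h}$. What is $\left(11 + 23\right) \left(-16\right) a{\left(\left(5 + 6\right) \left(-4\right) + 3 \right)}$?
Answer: $\frac{544}{35} \approx 15.543$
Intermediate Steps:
$\left(11 + 23\right) \left(-16\right) a{\left(\left(5 + 6\right) \left(-4\right) + 3 \right)} = \frac{\left(11 + 23\right) \left(-16\right)}{6 + \left(\left(5 + 6\right) \left(-4\right) + 3\right)} = \frac{34 \left(-16\right)}{6 + \left(11 \left(-4\right) + 3\right)} = - \frac{544}{6 + \left(-44 + 3\right)} = - \frac{544}{6 - 41} = - \frac{544}{-35} = \left(-544\right) \left(- \frac{1}{35}\right) = \frac{544}{35}$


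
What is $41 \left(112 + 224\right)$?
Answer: $13776$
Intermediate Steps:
$41 \left(112 + 224\right) = 41 \cdot 336 = 13776$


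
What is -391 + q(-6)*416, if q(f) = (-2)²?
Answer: 1273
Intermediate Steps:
q(f) = 4
-391 + q(-6)*416 = -391 + 4*416 = -391 + 1664 = 1273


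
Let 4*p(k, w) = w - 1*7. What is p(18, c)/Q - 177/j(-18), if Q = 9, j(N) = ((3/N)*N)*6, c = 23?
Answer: -169/18 ≈ -9.3889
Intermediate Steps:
j(N) = 18 (j(N) = 3*6 = 18)
p(k, w) = -7/4 + w/4 (p(k, w) = (w - 1*7)/4 = (w - 7)/4 = (-7 + w)/4 = -7/4 + w/4)
p(18, c)/Q - 177/j(-18) = (-7/4 + (¼)*23)/9 - 177/18 = (-7/4 + 23/4)*(⅑) - 177*1/18 = 4*(⅑) - 59/6 = 4/9 - 59/6 = -169/18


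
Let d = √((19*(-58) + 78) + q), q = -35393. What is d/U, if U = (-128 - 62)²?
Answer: I*√36417/36100 ≈ 0.0052862*I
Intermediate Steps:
U = 36100 (U = (-190)² = 36100)
d = I*√36417 (d = √((19*(-58) + 78) - 35393) = √((-1102 + 78) - 35393) = √(-1024 - 35393) = √(-36417) = I*√36417 ≈ 190.83*I)
d/U = (I*√36417)/36100 = (I*√36417)*(1/36100) = I*√36417/36100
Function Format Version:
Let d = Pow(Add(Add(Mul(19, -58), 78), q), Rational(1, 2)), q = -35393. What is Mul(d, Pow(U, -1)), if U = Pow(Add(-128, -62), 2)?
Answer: Mul(Rational(1, 36100), I, Pow(36417, Rational(1, 2))) ≈ Mul(0.0052862, I)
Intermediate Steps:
U = 36100 (U = Pow(-190, 2) = 36100)
d = Mul(I, Pow(36417, Rational(1, 2))) (d = Pow(Add(Add(Mul(19, -58), 78), -35393), Rational(1, 2)) = Pow(Add(Add(-1102, 78), -35393), Rational(1, 2)) = Pow(Add(-1024, -35393), Rational(1, 2)) = Pow(-36417, Rational(1, 2)) = Mul(I, Pow(36417, Rational(1, 2))) ≈ Mul(190.83, I))
Mul(d, Pow(U, -1)) = Mul(Mul(I, Pow(36417, Rational(1, 2))), Pow(36100, -1)) = Mul(Mul(I, Pow(36417, Rational(1, 2))), Rational(1, 36100)) = Mul(Rational(1, 36100), I, Pow(36417, Rational(1, 2)))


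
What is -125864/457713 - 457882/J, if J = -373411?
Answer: 162579541762/170915069043 ≈ 0.95123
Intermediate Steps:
-125864/457713 - 457882/J = -125864/457713 - 457882/(-373411) = -125864*1/457713 - 457882*(-1/373411) = -125864/457713 + 457882/373411 = 162579541762/170915069043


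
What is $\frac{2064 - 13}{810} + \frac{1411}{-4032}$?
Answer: $\frac{395929}{181440} \approx 2.1821$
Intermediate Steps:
$\frac{2064 - 13}{810} + \frac{1411}{-4032} = 2051 \cdot \frac{1}{810} + 1411 \left(- \frac{1}{4032}\right) = \frac{2051}{810} - \frac{1411}{4032} = \frac{395929}{181440}$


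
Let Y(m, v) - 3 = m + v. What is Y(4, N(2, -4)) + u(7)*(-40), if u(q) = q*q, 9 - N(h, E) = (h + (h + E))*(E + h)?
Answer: -1944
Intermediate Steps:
N(h, E) = 9 - (E + h)*(E + 2*h) (N(h, E) = 9 - (h + (h + E))*(E + h) = 9 - (h + (E + h))*(E + h) = 9 - (E + 2*h)*(E + h) = 9 - (E + h)*(E + 2*h))
Y(m, v) = 3 + m + v (Y(m, v) = 3 + (m + v) = 3 + m + v)
u(q) = q²
Y(4, N(2, -4)) + u(7)*(-40) = (3 + 4 + (9 - 1*(-4)² - 2*2² - 3*(-4)*2)) + 7²*(-40) = (3 + 4 + (9 - 1*16 - 2*4 + 24)) + 49*(-40) = (3 + 4 + (9 - 16 - 8 + 24)) - 1960 = (3 + 4 + 9) - 1960 = 16 - 1960 = -1944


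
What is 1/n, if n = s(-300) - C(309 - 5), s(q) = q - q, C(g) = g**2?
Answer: -1/92416 ≈ -1.0821e-5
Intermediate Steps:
s(q) = 0
n = -92416 (n = 0 - (309 - 5)**2 = 0 - 1*304**2 = 0 - 1*92416 = 0 - 92416 = -92416)
1/n = 1/(-92416) = -1/92416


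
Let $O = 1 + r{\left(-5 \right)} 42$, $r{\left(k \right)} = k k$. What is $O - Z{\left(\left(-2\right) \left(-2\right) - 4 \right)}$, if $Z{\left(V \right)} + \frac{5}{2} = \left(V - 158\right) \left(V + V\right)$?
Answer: $\frac{2107}{2} \approx 1053.5$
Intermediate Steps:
$r{\left(k \right)} = k^{2}$
$Z{\left(V \right)} = - \frac{5}{2} + 2 V \left(-158 + V\right)$ ($Z{\left(V \right)} = - \frac{5}{2} + \left(V - 158\right) \left(V + V\right) = - \frac{5}{2} + \left(-158 + V\right) 2 V = - \frac{5}{2} + 2 V \left(-158 + V\right)$)
$O = 1051$ ($O = 1 + \left(-5\right)^{2} \cdot 42 = 1 + 25 \cdot 42 = 1 + 1050 = 1051$)
$O - Z{\left(\left(-2\right) \left(-2\right) - 4 \right)} = 1051 - \left(- \frac{5}{2} - 316 \left(\left(-2\right) \left(-2\right) - 4\right) + 2 \left(\left(-2\right) \left(-2\right) - 4\right)^{2}\right) = 1051 - \left(- \frac{5}{2} - 316 \left(4 - 4\right) + 2 \left(4 - 4\right)^{2}\right) = 1051 - \left(- \frac{5}{2} - 0 + 2 \cdot 0^{2}\right) = 1051 - \left(- \frac{5}{2} + 0 + 2 \cdot 0\right) = 1051 - \left(- \frac{5}{2} + 0 + 0\right) = 1051 - - \frac{5}{2} = 1051 + \frac{5}{2} = \frac{2107}{2}$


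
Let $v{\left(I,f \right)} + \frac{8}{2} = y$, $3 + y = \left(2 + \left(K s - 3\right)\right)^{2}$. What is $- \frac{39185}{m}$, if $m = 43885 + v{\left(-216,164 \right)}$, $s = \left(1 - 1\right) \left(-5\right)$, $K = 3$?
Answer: $- \frac{39185}{43879} \approx -0.89302$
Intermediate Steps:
$s = 0$ ($s = 0 \left(-5\right) = 0$)
$y = -2$ ($y = -3 + \left(2 + \left(3 \cdot 0 - 3\right)\right)^{2} = -3 + \left(2 + \left(0 - 3\right)\right)^{2} = -3 + \left(2 - 3\right)^{2} = -3 + \left(-1\right)^{2} = -3 + 1 = -2$)
$v{\left(I,f \right)} = -6$ ($v{\left(I,f \right)} = -4 - 2 = -6$)
$m = 43879$ ($m = 43885 - 6 = 43879$)
$- \frac{39185}{m} = - \frac{39185}{43879}$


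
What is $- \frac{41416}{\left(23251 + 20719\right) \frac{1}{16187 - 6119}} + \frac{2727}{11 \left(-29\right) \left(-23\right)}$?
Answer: $- \frac{1529617559433}{161303945} \approx -9482.8$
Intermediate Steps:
$- \frac{41416}{\left(23251 + 20719\right) \frac{1}{16187 - 6119}} + \frac{2727}{11 \left(-29\right) \left(-23\right)} = - \frac{41416}{43970 \cdot \frac{1}{10068}} + \frac{2727}{\left(-319\right) \left(-23\right)} = - \frac{41416}{43970 \cdot \frac{1}{10068}} + \frac{2727}{7337} = - \frac{41416}{\frac{21985}{5034}} + 2727 \cdot \frac{1}{7337} = \left(-41416\right) \frac{5034}{21985} + \frac{2727}{7337} = - \frac{208488144}{21985} + \frac{2727}{7337} = - \frac{1529617559433}{161303945}$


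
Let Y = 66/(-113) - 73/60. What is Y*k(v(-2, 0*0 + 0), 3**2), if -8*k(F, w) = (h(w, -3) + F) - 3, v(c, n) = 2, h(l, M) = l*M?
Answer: -85463/13560 ≈ -6.3026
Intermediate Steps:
h(l, M) = M*l
k(F, w) = 3/8 - F/8 + 3*w/8 (k(F, w) = -((-3*w + F) - 3)/8 = -((F - 3*w) - 3)/8 = -(-3 + F - 3*w)/8 = 3/8 - F/8 + 3*w/8)
Y = -12209/6780 (Y = 66*(-1/113) - 73*1/60 = -66/113 - 73/60 = -12209/6780 ≈ -1.8007)
Y*k(v(-2, 0*0 + 0), 3**2) = -12209*(3/8 - 1/8*2 + (3/8)*3**2)/6780 = -12209*(3/8 - 1/4 + (3/8)*9)/6780 = -12209*(3/8 - 1/4 + 27/8)/6780 = -12209/6780*7/2 = -85463/13560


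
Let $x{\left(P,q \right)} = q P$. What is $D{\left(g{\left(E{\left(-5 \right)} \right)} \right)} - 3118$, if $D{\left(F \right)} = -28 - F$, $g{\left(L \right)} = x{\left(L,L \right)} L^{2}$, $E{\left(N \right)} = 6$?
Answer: $-4442$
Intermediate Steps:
$x{\left(P,q \right)} = P q$
$g{\left(L \right)} = L^{4}$ ($g{\left(L \right)} = L L L^{2} = L^{2} L^{2} = L^{4}$)
$D{\left(g{\left(E{\left(-5 \right)} \right)} \right)} - 3118 = \left(-28 - 6^{4}\right) - 3118 = \left(-28 - 1296\right) - 3118 = -1324 - 3118 = -4442$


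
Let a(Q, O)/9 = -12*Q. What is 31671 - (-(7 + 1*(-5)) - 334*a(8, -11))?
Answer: -256903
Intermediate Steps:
a(Q, O) = -108*Q (a(Q, O) = 9*(-12*Q) = -108*Q)
31671 - (-(7 + 1*(-5)) - 334*a(8, -11)) = 31671 - (-(7 + 1*(-5)) - (-36072)*8) = 31671 - (-(7 - 5) - 334*(-864)) = 31671 - (-1*2 + 288576) = 31671 - (-2 + 288576) = 31671 - 1*288574 = 31671 - 288574 = -256903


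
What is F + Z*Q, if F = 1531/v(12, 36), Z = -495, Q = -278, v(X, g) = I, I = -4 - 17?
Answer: 2888279/21 ≈ 1.3754e+5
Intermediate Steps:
I = -21
v(X, g) = -21
F = -1531/21 (F = 1531/(-21) = 1531*(-1/21) = -1531/21 ≈ -72.905)
F + Z*Q = -1531/21 - 495*(-278) = -1531/21 + 137610 = 2888279/21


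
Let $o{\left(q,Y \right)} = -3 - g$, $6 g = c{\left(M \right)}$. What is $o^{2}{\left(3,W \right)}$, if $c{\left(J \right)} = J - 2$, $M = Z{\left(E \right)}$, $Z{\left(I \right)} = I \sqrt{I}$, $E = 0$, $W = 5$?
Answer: $\frac{64}{9} \approx 7.1111$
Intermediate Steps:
$Z{\left(I \right)} = I^{\frac{3}{2}}$
$M = 0$ ($M = 0^{\frac{3}{2}} = 0$)
$c{\left(J \right)} = -2 + J$ ($c{\left(J \right)} = J - 2 = -2 + J$)
$g = - \frac{1}{3}$ ($g = \frac{-2 + 0}{6} = \frac{1}{6} \left(-2\right) = - \frac{1}{3} \approx -0.33333$)
$o{\left(q,Y \right)} = - \frac{8}{3}$ ($o{\left(q,Y \right)} = -3 - - \frac{1}{3} = -3 + \frac{1}{3} = - \frac{8}{3}$)
$o^{2}{\left(3,W \right)} = \left(- \frac{8}{3}\right)^{2} = \frac{64}{9}$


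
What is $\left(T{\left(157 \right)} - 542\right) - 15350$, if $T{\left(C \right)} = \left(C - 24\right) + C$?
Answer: $-15602$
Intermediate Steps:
$T{\left(C \right)} = -24 + 2 C$ ($T{\left(C \right)} = \left(-24 + C\right) + C = -24 + 2 C$)
$\left(T{\left(157 \right)} - 542\right) - 15350 = \left(\left(-24 + 2 \cdot 157\right) - 542\right) - 15350 = \left(\left(-24 + 314\right) - 542\right) - 15350 = \left(290 - 542\right) - 15350 = -252 - 15350 = -15602$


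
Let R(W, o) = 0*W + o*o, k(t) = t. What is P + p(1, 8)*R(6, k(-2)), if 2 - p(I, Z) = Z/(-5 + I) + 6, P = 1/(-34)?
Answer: -273/34 ≈ -8.0294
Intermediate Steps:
R(W, o) = o² (R(W, o) = 0 + o² = o²)
P = -1/34 ≈ -0.029412
p(I, Z) = -4 - Z/(-5 + I) (p(I, Z) = 2 - (Z/(-5 + I) + 6) = 2 - (6 + Z/(-5 + I)) = 2 + (-6 - Z/(-5 + I)) = -4 - Z/(-5 + I))
P + p(1, 8)*R(6, k(-2)) = -1/34 + ((20 - 1*8 - 4*1)/(-5 + 1))*(-2)² = -1/34 + ((20 - 8 - 4)/(-4))*4 = -1/34 - ¼*8*4 = -1/34 - 2*4 = -1/34 - 8 = -273/34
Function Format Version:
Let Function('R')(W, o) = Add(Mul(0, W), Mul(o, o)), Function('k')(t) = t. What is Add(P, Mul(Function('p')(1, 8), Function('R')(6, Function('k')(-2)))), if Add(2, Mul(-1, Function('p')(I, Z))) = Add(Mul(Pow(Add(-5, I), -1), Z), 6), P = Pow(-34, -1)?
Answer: Rational(-273, 34) ≈ -8.0294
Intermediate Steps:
Function('R')(W, o) = Pow(o, 2) (Function('R')(W, o) = Add(0, Pow(o, 2)) = Pow(o, 2))
P = Rational(-1, 34) ≈ -0.029412
Function('p')(I, Z) = Add(-4, Mul(-1, Z, Pow(Add(-5, I), -1))) (Function('p')(I, Z) = Add(2, Mul(-1, Add(Mul(Pow(Add(-5, I), -1), Z), 6))) = Add(2, Mul(-1, Add(Mul(Z, Pow(Add(-5, I), -1)), 6))) = Add(2, Mul(-1, Add(6, Mul(Z, Pow(Add(-5, I), -1))))) = Add(2, Add(-6, Mul(-1, Z, Pow(Add(-5, I), -1)))) = Add(-4, Mul(-1, Z, Pow(Add(-5, I), -1))))
Add(P, Mul(Function('p')(1, 8), Function('R')(6, Function('k')(-2)))) = Add(Rational(-1, 34), Mul(Mul(Pow(Add(-5, 1), -1), Add(20, Mul(-1, 8), Mul(-4, 1))), Pow(-2, 2))) = Add(Rational(-1, 34), Mul(Mul(Pow(-4, -1), Add(20, -8, -4)), 4)) = Add(Rational(-1, 34), Mul(Mul(Rational(-1, 4), 8), 4)) = Add(Rational(-1, 34), Mul(-2, 4)) = Add(Rational(-1, 34), -8) = Rational(-273, 34)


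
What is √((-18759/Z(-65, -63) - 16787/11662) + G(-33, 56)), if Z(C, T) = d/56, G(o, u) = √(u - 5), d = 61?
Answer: √(-177874560027290 + 10327843876*√51)/101626 ≈ 131.21*I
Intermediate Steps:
G(o, u) = √(-5 + u)
Z(C, T) = 61/56
√((-18759/Z(-65, -63) - 16787/11662) + G(-33, 56)) = √((-18759/61/56 - 16787/11662) + √(-5 + 56)) = √((-18759*56/61 - 16787*1/11662) + √51) = √((-1050504/61 - 16787/11662) + √51) = √(-12252001655/711382 + √51)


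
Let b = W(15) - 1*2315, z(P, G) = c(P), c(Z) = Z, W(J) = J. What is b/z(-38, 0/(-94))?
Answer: 1150/19 ≈ 60.526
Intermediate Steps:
z(P, G) = P
b = -2300 (b = 15 - 1*2315 = 15 - 2315 = -2300)
b/z(-38, 0/(-94)) = -2300/(-38) = -2300*(-1/38) = 1150/19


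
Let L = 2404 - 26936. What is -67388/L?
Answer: 16847/6133 ≈ 2.7469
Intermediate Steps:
L = -24532
-67388/L = -67388/(-24532) = -67388*(-1/24532) = 16847/6133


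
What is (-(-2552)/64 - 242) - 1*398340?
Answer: -3188337/8 ≈ -3.9854e+5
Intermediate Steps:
(-(-2552)/64 - 242) - 1*398340 = (-(-2552)/64 - 242) - 398340 = (-11*(-29/8) - 242) - 398340 = (319/8 - 242) - 398340 = -1617/8 - 398340 = -3188337/8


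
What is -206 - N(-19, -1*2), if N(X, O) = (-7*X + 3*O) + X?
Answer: -314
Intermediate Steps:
N(X, O) = -6*X + 3*O
-206 - N(-19, -1*2) = -206 - (-6*(-19) + 3*(-1*2)) = -206 - (114 + 3*(-2)) = -206 - (114 - 6) = -206 - 1*108 = -206 - 108 = -314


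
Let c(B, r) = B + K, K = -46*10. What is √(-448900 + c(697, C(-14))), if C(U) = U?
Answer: I*√448663 ≈ 669.82*I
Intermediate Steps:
K = -460
c(B, r) = -460 + B (c(B, r) = B - 460 = -460 + B)
√(-448900 + c(697, C(-14))) = √(-448900 + (-460 + 697)) = √(-448900 + 237) = √(-448663) = I*√448663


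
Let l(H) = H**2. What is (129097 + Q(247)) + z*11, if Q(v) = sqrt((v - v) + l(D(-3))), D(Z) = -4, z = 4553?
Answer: 179184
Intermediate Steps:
Q(v) = 4 (Q(v) = sqrt((v - v) + (-4)**2) = sqrt(0 + 16) = sqrt(16) = 4)
(129097 + Q(247)) + z*11 = (129097 + 4) + 4553*11 = 129101 + 50083 = 179184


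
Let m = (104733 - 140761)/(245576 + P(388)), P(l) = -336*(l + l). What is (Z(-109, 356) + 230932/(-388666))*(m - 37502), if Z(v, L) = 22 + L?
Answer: -5211842538691892/368261035 ≈ -1.4153e+7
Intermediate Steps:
P(l) = -672*l
m = 9007/3790 (m = (104733 - 140761)/(245576 - 672*388) = -36028/(245576 - 260736) = -36028/(-15160) = -36028*(-1/15160) = 9007/3790 ≈ 2.3765)
(Z(-109, 356) + 230932/(-388666))*(m - 37502) = ((22 + 356) + 230932/(-388666))*(9007/3790 - 37502) = (378 + 230932*(-1/388666))*(-142123573/3790) = (378 - 115466/194333)*(-142123573/3790) = (73342408/194333)*(-142123573/3790) = -5211842538691892/368261035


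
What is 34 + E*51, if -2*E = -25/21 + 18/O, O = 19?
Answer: 10693/266 ≈ 40.199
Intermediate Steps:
E = 97/798 (E = -(-25/21 + 18/19)/2 = -½*(-97/399) = 97/798 ≈ 0.12155)
34 + E*51 = 34 + (97/798)*51 = 34 + 1649/266 = 10693/266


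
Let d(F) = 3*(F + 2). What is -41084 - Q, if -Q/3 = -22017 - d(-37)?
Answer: -106820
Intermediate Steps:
d(F) = 6 + 3*F (d(F) = 3*(2 + F) = 6 + 3*F)
Q = 65736 (Q = -3*(-22017 - (6 + 3*(-37))) = -3*(-22017 - (6 - 111)) = -3*(-22017 - 1*(-105)) = -3*(-22017 + 105) = -3*(-21912) = 65736)
-41084 - Q = -41084 - 1*65736 = -41084 - 65736 = -106820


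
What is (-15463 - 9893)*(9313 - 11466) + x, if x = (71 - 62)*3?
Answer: 54591495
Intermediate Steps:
x = 27 (x = 9*3 = 27)
(-15463 - 9893)*(9313 - 11466) + x = (-15463 - 9893)*(9313 - 11466) + 27 = -25356*(-2153) + 27 = 54591468 + 27 = 54591495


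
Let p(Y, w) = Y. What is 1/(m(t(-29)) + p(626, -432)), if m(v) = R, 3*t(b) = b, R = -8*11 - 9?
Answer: 1/529 ≈ 0.0018904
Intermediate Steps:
R = -97 (R = -88 - 9 = -97)
t(b) = b/3
m(v) = -97
1/(m(t(-29)) + p(626, -432)) = 1/(-97 + 626) = 1/529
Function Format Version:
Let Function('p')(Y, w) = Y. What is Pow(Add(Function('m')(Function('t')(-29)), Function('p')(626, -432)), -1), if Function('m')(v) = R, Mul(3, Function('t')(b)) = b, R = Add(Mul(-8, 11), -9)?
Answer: Rational(1, 529) ≈ 0.0018904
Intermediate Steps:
R = -97 (R = Add(-88, -9) = -97)
Function('t')(b) = Mul(Rational(1, 3), b)
Function('m')(v) = -97
Pow(Add(Function('m')(Function('t')(-29)), Function('p')(626, -432)), -1) = Pow(Add(-97, 626), -1) = Pow(529, -1) = Rational(1, 529)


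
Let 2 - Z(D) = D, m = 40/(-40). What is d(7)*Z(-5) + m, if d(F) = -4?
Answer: -29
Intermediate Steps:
m = -1 (m = 40*(-1/40) = -1)
Z(D) = 2 - D
d(7)*Z(-5) + m = -4*(2 - 1*(-5)) - 1 = -4*(2 + 5) - 1 = -4*7 - 1 = -28 - 1 = -29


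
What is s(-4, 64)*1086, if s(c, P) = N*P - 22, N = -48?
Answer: -3360084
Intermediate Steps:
s(c, P) = -22 - 48*P (s(c, P) = -48*P - 22 = -22 - 48*P)
s(-4, 64)*1086 = (-22 - 48*64)*1086 = (-22 - 3072)*1086 = -3094*1086 = -3360084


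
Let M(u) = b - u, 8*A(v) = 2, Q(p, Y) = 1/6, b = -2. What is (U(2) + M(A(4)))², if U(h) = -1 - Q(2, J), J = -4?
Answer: 1681/144 ≈ 11.674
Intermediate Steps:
Q(p, Y) = ⅙
A(v) = ¼ (A(v) = (⅛)*2 = ¼)
U(h) = -7/6 (U(h) = -1 - 1*⅙ = -1 - ⅙ = -7/6)
M(u) = -2 - u
(U(2) + M(A(4)))² = (-7/6 + (-2 - 1*¼))² = (-7/6 + (-2 - ¼))² = (-7/6 - 9/4)² = (-41/12)² = 1681/144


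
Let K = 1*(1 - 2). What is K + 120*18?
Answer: 2159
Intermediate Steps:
K = -1 (K = 1*(-1) = -1)
K + 120*18 = -1 + 120*18 = -1 + 2160 = 2159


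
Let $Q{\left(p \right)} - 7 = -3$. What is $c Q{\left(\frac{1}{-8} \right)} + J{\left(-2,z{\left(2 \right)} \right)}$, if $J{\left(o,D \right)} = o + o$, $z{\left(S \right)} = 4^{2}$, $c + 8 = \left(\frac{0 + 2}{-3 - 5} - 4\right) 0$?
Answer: $-36$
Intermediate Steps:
$Q{\left(p \right)} = 4$ ($Q{\left(p \right)} = 7 - 3 = 4$)
$c = -8$ ($c = -8 + \left(\frac{0 + 2}{-3 - 5} - 4\right) 0 = -8 + \left(\frac{2}{-8} - 4\right) 0 = -8 + \left(2 \left(- \frac{1}{8}\right) - 4\right) 0 = -8 + \left(- \frac{1}{4} - 4\right) 0 = -8 - 0 = -8 + 0 = -8$)
$z{\left(S \right)} = 16$
$J{\left(o,D \right)} = 2 o$
$c Q{\left(\frac{1}{-8} \right)} + J{\left(-2,z{\left(2 \right)} \right)} = \left(-8\right) 4 + 2 \left(-2\right) = -32 - 4 = -36$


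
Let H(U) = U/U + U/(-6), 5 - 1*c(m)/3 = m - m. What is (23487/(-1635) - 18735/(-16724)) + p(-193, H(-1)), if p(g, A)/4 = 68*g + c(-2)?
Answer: -478052838501/9114580 ≈ -52449.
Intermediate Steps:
c(m) = 15 (c(m) = 15 - 3*(m - m) = 15 - 3*0 = 15 + 0 = 15)
H(U) = 1 - U/6 (H(U) = 1 + U*(-1/6) = 1 - U/6)
p(g, A) = 60 + 272*g (p(g, A) = 4*(68*g + 15) = 4*(15 + 68*g) = 60 + 272*g)
(23487/(-1635) - 18735/(-16724)) + p(-193, H(-1)) = (23487/(-1635) - 18735/(-16724)) + (60 + 272*(-193)) = (23487*(-1/1635) - 18735*(-1/16724)) + (60 - 52496) = (-7829/545 + 18735/16724) - 52436 = -120721621/9114580 - 52436 = -478052838501/9114580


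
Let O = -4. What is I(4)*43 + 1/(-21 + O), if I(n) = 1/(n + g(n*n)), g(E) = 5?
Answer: 1066/225 ≈ 4.7378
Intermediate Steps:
I(n) = 1/(5 + n) (I(n) = 1/(n + 5) = 1/(5 + n))
I(4)*43 + 1/(-21 + O) = 43/(5 + 4) + 1/(-21 - 4) = 43/9 + 1/(-25) = (1/9)*43 - 1/25 = 43/9 - 1/25 = 1066/225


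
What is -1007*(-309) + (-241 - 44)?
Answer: 310878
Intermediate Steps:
-1007*(-309) + (-241 - 44) = 311163 - 285 = 310878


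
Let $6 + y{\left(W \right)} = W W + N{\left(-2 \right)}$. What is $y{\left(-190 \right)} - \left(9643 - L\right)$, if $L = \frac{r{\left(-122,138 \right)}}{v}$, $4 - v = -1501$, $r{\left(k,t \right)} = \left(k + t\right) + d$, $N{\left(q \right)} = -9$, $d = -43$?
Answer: $\frac{39795183}{1505} \approx 26442.0$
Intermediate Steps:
$r{\left(k,t \right)} = -43 + k + t$ ($r{\left(k,t \right)} = \left(k + t\right) - 43 = -43 + k + t$)
$v = 1505$ ($v = 4 - -1501 = 4 + 1501 = 1505$)
$L = - \frac{27}{1505}$ ($L = \frac{-43 - 122 + 138}{1505} = \left(-27\right) \frac{1}{1505} = - \frac{27}{1505} \approx -0.01794$)
$y{\left(W \right)} = -15 + W^{2}$ ($y{\left(W \right)} = -6 + \left(W W - 9\right) = -6 + \left(W^{2} - 9\right) = -6 + \left(-9 + W^{2}\right) = -15 + W^{2}$)
$y{\left(-190 \right)} - \left(9643 - L\right) = \left(-15 + \left(-190\right)^{2}\right) - \left(9643 - - \frac{27}{1505}\right) = \left(-15 + 36100\right) - \left(9643 + \frac{27}{1505}\right) = 36085 - \frac{14512742}{1505} = \frac{39795183}{1505}$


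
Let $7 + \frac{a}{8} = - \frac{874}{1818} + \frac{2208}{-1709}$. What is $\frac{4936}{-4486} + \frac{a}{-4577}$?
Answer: $- \frac{17303631588548}{15948363730491} \approx -1.085$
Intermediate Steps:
$a = - \frac{109026176}{1553481}$ ($a = -56 + 8 \left(- \frac{874}{1818} + \frac{2208}{-1709}\right) = -56 + 8 \left(\left(-874\right) \frac{1}{1818} + 2208 \left(- \frac{1}{1709}\right)\right) = -56 + 8 \left(- \frac{437}{909} - \frac{2208}{1709}\right) = -56 + 8 \left(- \frac{2753905}{1553481}\right) = -56 - \frac{22031240}{1553481} = - \frac{109026176}{1553481} \approx -70.182$)
$\frac{4936}{-4486} + \frac{a}{-4577} = \frac{4936}{-4486} - \frac{109026176}{1553481 \left(-4577\right)} = 4936 \left(- \frac{1}{4486}\right) - - \frac{109026176}{7110282537} = - \frac{2468}{2243} + \frac{109026176}{7110282537} = - \frac{17303631588548}{15948363730491}$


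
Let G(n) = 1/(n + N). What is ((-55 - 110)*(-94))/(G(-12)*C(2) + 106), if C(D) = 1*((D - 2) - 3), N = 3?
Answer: 4230/29 ≈ 145.86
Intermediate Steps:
G(n) = 1/(3 + n) (G(n) = 1/(n + 3) = 1/(3 + n))
C(D) = -5 + D (C(D) = 1*((-2 + D) - 3) = 1*(-5 + D) = -5 + D)
((-55 - 110)*(-94))/(G(-12)*C(2) + 106) = ((-55 - 110)*(-94))/((-5 + 2)/(3 - 12) + 106) = (-165*(-94))/(-3/(-9) + 106) = 15510/(-⅑*(-3) + 106) = 15510/(⅓ + 106) = 15510/(319/3) = 15510*(3/319) = 4230/29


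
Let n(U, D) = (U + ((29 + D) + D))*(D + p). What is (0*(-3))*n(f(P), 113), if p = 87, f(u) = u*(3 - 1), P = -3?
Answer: 0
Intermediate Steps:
f(u) = 2*u (f(u) = u*2 = 2*u)
n(U, D) = (87 + D)*(29 + U + 2*D) (n(U, D) = (U + ((29 + D) + D))*(D + 87) = (U + (29 + 2*D))*(87 + D) = (29 + U + 2*D)*(87 + D) = (87 + D)*(29 + U + 2*D))
(0*(-3))*n(f(P), 113) = (0*(-3))*(2523 + 2*113**2 + 87*(2*(-3)) + 203*113 + 113*(2*(-3))) = 0*(2523 + 2*12769 + 87*(-6) + 22939 + 113*(-6)) = 0*(2523 + 25538 - 522 + 22939 - 678) = 0*49800 = 0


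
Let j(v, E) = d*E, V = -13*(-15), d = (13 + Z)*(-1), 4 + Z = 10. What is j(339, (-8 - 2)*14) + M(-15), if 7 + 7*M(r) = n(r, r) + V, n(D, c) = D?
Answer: 18793/7 ≈ 2684.7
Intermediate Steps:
Z = 6 (Z = -4 + 10 = 6)
d = -19 (d = (13 + 6)*(-1) = 19*(-1) = -19)
V = 195
M(r) = 188/7 + r/7 (M(r) = -1 + (r + 195)/7 = -1 + (195 + r)/7 = -1 + (195/7 + r/7) = 188/7 + r/7)
j(v, E) = -19*E
j(339, (-8 - 2)*14) + M(-15) = -19*(-8 - 2)*14 + (188/7 + (⅐)*(-15)) = -(-190)*14 + (188/7 - 15/7) = -19*(-140) + 173/7 = 2660 + 173/7 = 18793/7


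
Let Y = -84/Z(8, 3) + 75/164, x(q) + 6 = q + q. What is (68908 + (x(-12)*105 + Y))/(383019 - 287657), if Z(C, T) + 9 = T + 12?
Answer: 10782091/15639368 ≈ 0.68942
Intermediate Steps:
Z(C, T) = 3 + T (Z(C, T) = -9 + (T + 12) = -9 + (12 + T) = 3 + T)
x(q) = -6 + 2*q (x(q) = -6 + (q + q) = -6 + 2*q)
Y = -2221/164 (Y = -84/(3 + 3) + 75/164 = -84/6 + 75*(1/164) = -84*1/6 + 75/164 = -14 + 75/164 = -2221/164 ≈ -13.543)
(68908 + (x(-12)*105 + Y))/(383019 - 287657) = (68908 + ((-6 + 2*(-12))*105 - 2221/164))/(383019 - 287657) = (68908 + ((-6 - 24)*105 - 2221/164))/95362 = (68908 + (-30*105 - 2221/164))*(1/95362) = (68908 + (-3150 - 2221/164))*(1/95362) = (68908 - 518821/164)*(1/95362) = (10782091/164)*(1/95362) = 10782091/15639368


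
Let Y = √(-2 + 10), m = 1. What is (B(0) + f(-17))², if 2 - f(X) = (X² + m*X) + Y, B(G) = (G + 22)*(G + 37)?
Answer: 295944 - 2176*√2 ≈ 2.9287e+5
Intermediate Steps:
B(G) = (22 + G)*(37 + G)
Y = 2*√2 (Y = √8 = 2*√2 ≈ 2.8284)
f(X) = 2 - X - X² - 2*√2 (f(X) = 2 - ((X² + 1*X) + 2*√2) = 2 - ((X² + X) + 2*√2) = 2 - ((X + X²) + 2*√2) = 2 - (X + X² + 2*√2) = 2 + (-X - X² - 2*√2) = 2 - X - X² - 2*√2)
(B(0) + f(-17))² = ((814 + 0² + 59*0) + (2 - 1*(-17) - 1*(-17)² - 2*√2))² = ((814 + 0 + 0) + (2 + 17 - 1*289 - 2*√2))² = (814 + (2 + 17 - 289 - 2*√2))² = (814 + (-270 - 2*√2))² = (544 - 2*√2)²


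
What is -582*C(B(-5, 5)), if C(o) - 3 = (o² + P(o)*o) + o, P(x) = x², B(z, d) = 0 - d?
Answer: 59364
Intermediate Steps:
B(z, d) = -d
C(o) = 3 + o + o² + o³ (C(o) = 3 + ((o² + o²*o) + o) = 3 + ((o² + o³) + o) = 3 + (o + o² + o³) = 3 + o + o² + o³)
-582*C(B(-5, 5)) = -582*(3 - 1*5 + (-1*5)² + (-1*5)³) = -582*(3 - 5 + (-5)² + (-5)³) = -582*(3 - 5 + 25 - 125) = -582*(-102) = 59364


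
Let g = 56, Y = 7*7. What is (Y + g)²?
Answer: 11025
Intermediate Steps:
Y = 49
(Y + g)² = (49 + 56)² = 105² = 11025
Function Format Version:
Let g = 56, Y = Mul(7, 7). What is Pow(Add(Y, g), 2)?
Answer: 11025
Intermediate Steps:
Y = 49
Pow(Add(Y, g), 2) = Pow(Add(49, 56), 2) = Pow(105, 2) = 11025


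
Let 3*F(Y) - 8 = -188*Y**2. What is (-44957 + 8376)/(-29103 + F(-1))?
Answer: 36581/29163 ≈ 1.2544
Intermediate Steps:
F(Y) = 8/3 - 188*Y**2/3 (F(Y) = 8/3 + (-188*Y**2)/3 = 8/3 - 188*Y**2/3)
(-44957 + 8376)/(-29103 + F(-1)) = (-44957 + 8376)/(-29103 + (8/3 - 188/3*(-1)**2)) = -36581/(-29103 + (8/3 - 188/3*1)) = -36581/(-29103 + (8/3 - 188/3)) = -36581/(-29103 - 60) = -36581/(-29163) = -36581*(-1/29163) = 36581/29163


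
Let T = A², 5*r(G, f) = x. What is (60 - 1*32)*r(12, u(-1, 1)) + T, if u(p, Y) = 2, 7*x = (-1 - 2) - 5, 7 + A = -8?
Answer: 1093/5 ≈ 218.60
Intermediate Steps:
A = -15 (A = -7 - 8 = -15)
x = -8/7 (x = ((-1 - 2) - 5)/7 = (-3 - 5)/7 = (⅐)*(-8) = -8/7 ≈ -1.1429)
r(G, f) = -8/35 (r(G, f) = (⅕)*(-8/7) = -8/35)
T = 225 (T = (-15)² = 225)
(60 - 1*32)*r(12, u(-1, 1)) + T = (60 - 1*32)*(-8/35) + 225 = (60 - 32)*(-8/35) + 225 = 28*(-8/35) + 225 = -32/5 + 225 = 1093/5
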